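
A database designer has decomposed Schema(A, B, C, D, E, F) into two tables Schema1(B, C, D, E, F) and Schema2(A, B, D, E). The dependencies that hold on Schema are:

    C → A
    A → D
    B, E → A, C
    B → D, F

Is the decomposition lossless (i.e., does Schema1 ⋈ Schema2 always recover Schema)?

Common attributes: Schema1 ∩ Schema2 = {B, D, E}.
Closure of {B, D, E}: B, E → A, C applies, adding A, C; B → D, F applies, adding F. So (B, D, E)⁺ = {A, B, C, D, E, F}.
This closure contains every attribute of Schema1, so Schema1 ∩ Schema2 → Schema1. The join is lossless.

Yes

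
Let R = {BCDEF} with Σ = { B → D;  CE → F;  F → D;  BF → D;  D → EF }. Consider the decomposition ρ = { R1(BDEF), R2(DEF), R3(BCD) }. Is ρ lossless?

Chase test. Columns are BCDEF; row i has aⱼ where attribute j ∈ Ri, else bᵢⱼ.
Initial tableau (one row per fragment):
  row 1: a1 b12 a3 a4 a5
  row 2: b21 b22 a3 a4 a5
  row 3: a1 a2 a3 b34 b35
Rows 1 and 3 agree on D; apply D→EF and equate their EF entries.
Row 3 is now all distinguished symbols — the join is lossless.

Yes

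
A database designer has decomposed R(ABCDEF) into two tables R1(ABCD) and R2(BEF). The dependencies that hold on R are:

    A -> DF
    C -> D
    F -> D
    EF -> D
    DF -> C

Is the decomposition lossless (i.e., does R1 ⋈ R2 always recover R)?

No

Common attributes: R1 ∩ R2 = {B}.
No dependency enlarges {B}, so (B)⁺ = {B}.
The closure contains neither all of R1 = {ABCD} nor all of R2 = {BEF}, so the common attributes are not a superkey of either fragment. The join is lossy.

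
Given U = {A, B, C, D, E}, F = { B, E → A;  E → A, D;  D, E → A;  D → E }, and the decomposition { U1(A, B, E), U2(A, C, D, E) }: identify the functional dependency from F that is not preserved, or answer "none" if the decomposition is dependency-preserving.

none

B, E → A lies within U1.
E → A, D lies within U2.
D, E → A lies within U2.
D → E lies within U2.
Every dependency is enforceable on the fragments, so the decomposition is dependency-preserving.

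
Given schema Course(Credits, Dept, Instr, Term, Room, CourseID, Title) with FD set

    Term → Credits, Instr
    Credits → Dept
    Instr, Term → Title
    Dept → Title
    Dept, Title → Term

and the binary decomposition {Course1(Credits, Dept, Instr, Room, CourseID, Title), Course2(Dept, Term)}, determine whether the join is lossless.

Yes

Common attributes: Course1 ∩ Course2 = {Dept}.
Closure of {Dept}: Dept → Title applies, adding Title; Dept, Title → Term applies, adding Term; Term → Credits, Instr applies, adding Credits, Instr. So (Dept)⁺ = {Credits, Dept, Instr, Term, Title}.
This closure contains every attribute of Course2, so Course1 ∩ Course2 → Course2. The join is lossless.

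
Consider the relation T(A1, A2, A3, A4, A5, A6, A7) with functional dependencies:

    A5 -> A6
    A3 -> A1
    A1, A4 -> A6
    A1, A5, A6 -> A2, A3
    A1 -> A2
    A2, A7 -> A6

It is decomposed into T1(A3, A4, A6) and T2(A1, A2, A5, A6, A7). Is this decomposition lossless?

No

Common attributes: T1 ∩ T2 = {A6}.
No dependency enlarges {A6}, so (A6)⁺ = {A6}.
The closure contains neither all of T1 = {A3, A4, A6} nor all of T2 = {A1, A2, A5, A6, A7}, so the common attributes are not a superkey of either fragment. The join is lossy.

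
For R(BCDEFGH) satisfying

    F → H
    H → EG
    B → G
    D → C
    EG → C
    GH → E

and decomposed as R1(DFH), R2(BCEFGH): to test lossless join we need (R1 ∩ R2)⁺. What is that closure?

CEFGH

R1 ∩ R2 = {FH}.
H → EG applies, adding EG
EG → C applies, adding C
Closure: {CEFGH}.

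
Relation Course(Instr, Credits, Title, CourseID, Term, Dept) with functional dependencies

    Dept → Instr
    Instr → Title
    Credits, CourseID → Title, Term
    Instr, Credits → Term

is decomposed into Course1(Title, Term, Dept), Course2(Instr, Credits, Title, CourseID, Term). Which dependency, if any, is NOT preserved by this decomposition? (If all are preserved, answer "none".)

Check Dept → Instr: no single fragment contains all of {Instr, Dept}, and the restricted closure of {Dept} across the fragments never reaches {Instr}.
Instr → Title is preserved.
Credits, CourseID → Title, Term is preserved.
Instr, Credits → Term is preserved.

Dept → Instr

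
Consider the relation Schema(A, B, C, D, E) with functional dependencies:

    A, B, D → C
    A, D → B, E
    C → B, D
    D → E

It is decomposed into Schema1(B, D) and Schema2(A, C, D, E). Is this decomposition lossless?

Common attributes: Schema1 ∩ Schema2 = {D}.
Closure of {D}: D → E applies, adding E. So (D)⁺ = {D, E}.
The closure contains neither all of Schema1 = {B, D} nor all of Schema2 = {A, C, D, E}, so the common attributes are not a superkey of either fragment. The join is lossy.

No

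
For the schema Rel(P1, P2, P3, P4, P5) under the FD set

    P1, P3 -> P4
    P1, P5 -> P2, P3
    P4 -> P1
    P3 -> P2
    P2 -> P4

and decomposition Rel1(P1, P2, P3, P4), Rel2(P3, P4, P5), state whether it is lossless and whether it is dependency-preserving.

Lossless test: (P3, P4)⁺ = {P1, P2, P3, P4}, which contains all of one fragment — lossless.
Dependency preservation: the restricted closure of {P1, P5} across the fragments never reaches {P2, P3}, so P1, P5 → P2, P3 cannot be enforced without a join — not preserved.

lossless but not dependency-preserving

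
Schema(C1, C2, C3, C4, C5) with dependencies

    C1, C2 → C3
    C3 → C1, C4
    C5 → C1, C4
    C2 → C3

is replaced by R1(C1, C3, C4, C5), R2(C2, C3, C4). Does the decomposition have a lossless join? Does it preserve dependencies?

lossy but dependency-preserving

Lossless test: (C3, C4)⁺ = {C1, C3, C4}, which is a superkey of neither fragment — lossy.
Dependency preservation: C1, C2 → C3 is not contained in any single fragment, but the restricted closure of its left-hand side across the fragments still reaches the right-hand side; the remaining FDs each lie inside some fragment. All dependencies are preserved.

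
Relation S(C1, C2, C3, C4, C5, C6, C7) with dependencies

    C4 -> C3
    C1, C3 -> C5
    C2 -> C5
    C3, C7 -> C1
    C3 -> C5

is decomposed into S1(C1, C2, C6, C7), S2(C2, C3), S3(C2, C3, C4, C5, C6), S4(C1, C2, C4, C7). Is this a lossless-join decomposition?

No

Chase test. Columns are C1, C2, C3, C4, C5, C6, C7; row i has aⱼ where attribute j ∈ Si, else bᵢⱼ.
Initial tableau (one row per fragment):
  row 1: a1 a2 b13 b14 b15 a6 a7
  row 2: b21 a2 a3 b24 b25 b26 b27
  row 3: b31 a2 a3 a4 a5 a6 b37
  row 4: a1 a2 b43 a4 b45 b46 a7
Rows 3 and 4 agree on C4; apply C4→C3 and equate their C3 entries.
Rows 1 and 2 agree on C2; apply C2→C5 and equate their C5 entries.
Rows 1 and 3 agree on C2; apply C2→C5 and equate their C5 entries.
Rows 1 and 4 agree on C2; apply C2→C5 and equate their C5 entries.
No row becomes fully distinguished — the join is lossy.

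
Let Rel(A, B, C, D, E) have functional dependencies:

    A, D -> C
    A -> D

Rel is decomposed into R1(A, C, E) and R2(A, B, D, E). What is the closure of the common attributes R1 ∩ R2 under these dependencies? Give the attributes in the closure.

R1 ∩ R2 = {A, E}.
A → D applies, adding D
A, D → C applies, adding C
Closure: {A, C, D, E}.

A, C, D, E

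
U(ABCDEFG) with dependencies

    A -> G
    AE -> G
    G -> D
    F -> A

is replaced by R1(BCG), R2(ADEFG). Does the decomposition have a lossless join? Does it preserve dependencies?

lossy but dependency-preserving

Lossless test: (G)⁺ = {DG}, which is a superkey of neither fragment — lossy.
Dependency preservation: every FD's attributes lie within a single fragment, so each can be enforced locally — preserved.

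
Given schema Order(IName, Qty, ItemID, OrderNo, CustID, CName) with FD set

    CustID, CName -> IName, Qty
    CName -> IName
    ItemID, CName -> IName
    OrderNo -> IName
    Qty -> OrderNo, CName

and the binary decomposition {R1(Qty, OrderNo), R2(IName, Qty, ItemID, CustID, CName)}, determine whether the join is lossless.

Yes

Common attributes: R1 ∩ R2 = {Qty}.
Closure of {Qty}: Qty → OrderNo, CName applies, adding OrderNo, CName; CName → IName applies, adding IName. So (Qty)⁺ = {IName, Qty, OrderNo, CName}.
This closure contains every attribute of R1, so R1 ∩ R2 → R1. The join is lossless.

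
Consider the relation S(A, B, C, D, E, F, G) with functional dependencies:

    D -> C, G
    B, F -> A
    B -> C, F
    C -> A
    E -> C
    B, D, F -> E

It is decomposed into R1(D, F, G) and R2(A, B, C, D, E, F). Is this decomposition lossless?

Common attributes: R1 ∩ R2 = {D, F}.
Closure of {D, F}: D → C, G applies, adding C, G; C → A applies, adding A. So (D, F)⁺ = {A, C, D, F, G}.
This closure contains every attribute of R1, so R1 ∩ R2 → R1. The join is lossless.

Yes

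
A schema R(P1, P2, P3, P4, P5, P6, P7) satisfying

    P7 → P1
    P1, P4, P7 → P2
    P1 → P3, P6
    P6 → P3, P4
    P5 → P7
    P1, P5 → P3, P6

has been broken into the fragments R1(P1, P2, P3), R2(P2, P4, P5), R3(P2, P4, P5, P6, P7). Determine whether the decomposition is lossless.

Chase test. Columns are P1, P2, P3, P4, P5, P6, P7; row i has aⱼ where attribute j ∈ Ri, else bᵢⱼ.
Initial tableau (one row per fragment):
  row 1: a1 a2 a3 b14 b15 b16 b17
  row 2: b21 a2 b23 a4 a5 b26 b27
  row 3: b31 a2 b33 a4 a5 a6 a7
Rows 2 and 3 agree on P5; apply P5→P7 and equate their P7 entries.
Rows 2 and 3 agree on P7; apply P7→P1 and equate their P1 entries.
Rows 2 and 3 agree on P1; apply P1→P3, P6 and equate their P3, P6 entries.
No row becomes fully distinguished — the join is lossy.

No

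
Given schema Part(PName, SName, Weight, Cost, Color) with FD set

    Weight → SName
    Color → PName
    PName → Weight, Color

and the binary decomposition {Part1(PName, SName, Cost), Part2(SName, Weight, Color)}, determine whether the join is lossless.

Common attributes: Part1 ∩ Part2 = {SName}.
No dependency enlarges {SName}, so (SName)⁺ = {SName}.
The closure contains neither all of Part1 = {PName, SName, Cost} nor all of Part2 = {SName, Weight, Color}, so the common attributes are not a superkey of either fragment. The join is lossy.

No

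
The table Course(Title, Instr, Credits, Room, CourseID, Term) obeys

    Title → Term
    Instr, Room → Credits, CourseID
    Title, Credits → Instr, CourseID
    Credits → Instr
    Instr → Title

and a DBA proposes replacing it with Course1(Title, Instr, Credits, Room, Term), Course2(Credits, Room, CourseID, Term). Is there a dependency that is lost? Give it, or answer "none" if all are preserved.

Title → Term lies within Course1.
Instr, Room → Credits, CourseID: restricted closure across fragments reaches Credits, CourseID.
Title, Credits → Instr, CourseID: restricted closure across fragments reaches Instr, CourseID.
Credits → Instr lies within Course1.
Instr → Title lies within Course1.
Every dependency is enforceable on the fragments, so the decomposition is dependency-preserving.

none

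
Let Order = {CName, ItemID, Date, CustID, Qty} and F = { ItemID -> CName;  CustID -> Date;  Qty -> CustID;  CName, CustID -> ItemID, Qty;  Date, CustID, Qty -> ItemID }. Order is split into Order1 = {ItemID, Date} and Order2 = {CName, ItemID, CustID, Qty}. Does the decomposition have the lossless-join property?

No

Common attributes: Order1 ∩ Order2 = {ItemID}.
Closure of {ItemID}: ItemID → CName applies, adding CName. So (ItemID)⁺ = {CName, ItemID}.
The closure contains neither all of Order1 = {ItemID, Date} nor all of Order2 = {CName, ItemID, CustID, Qty}, so the common attributes are not a superkey of either fragment. The join is lossy.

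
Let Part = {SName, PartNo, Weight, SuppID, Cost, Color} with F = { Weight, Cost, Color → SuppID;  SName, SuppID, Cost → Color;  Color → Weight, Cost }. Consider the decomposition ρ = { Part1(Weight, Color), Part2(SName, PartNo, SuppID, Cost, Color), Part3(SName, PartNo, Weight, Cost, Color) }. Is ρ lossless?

Chase test. Columns are SName, PartNo, Weight, SuppID, Cost, Color; row i has aⱼ where attribute j ∈ Parti, else bᵢⱼ.
Initial tableau (one row per fragment):
  row 1: b11 b12 a3 b14 b15 a6
  row 2: a1 a2 b23 a4 a5 a6
  row 3: a1 a2 a3 b34 a5 a6
Rows 1 and 2 agree on Color; apply Color→Weight, Cost and equate their Weight, Cost entries.
Rows 1 and 2 agree on Weight, Cost, Color; apply Weight, Cost, Color→SuppID and equate their SuppID entries.
Rows 1 and 3 agree on Weight, Cost, Color; apply Weight, Cost, Color→SuppID and equate their SuppID entries.
Row 2 is now all distinguished symbols — the join is lossless.

Yes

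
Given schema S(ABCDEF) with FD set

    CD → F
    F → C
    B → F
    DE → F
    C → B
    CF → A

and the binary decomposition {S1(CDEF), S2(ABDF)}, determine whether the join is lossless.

Yes

Common attributes: S1 ∩ S2 = {DF}.
Closure of {DF}: F → C applies, adding C; C → B applies, adding B; CF → A applies, adding A. So (DF)⁺ = {ABCDF}.
This closure contains every attribute of S2, so S1 ∩ S2 → S2. The join is lossless.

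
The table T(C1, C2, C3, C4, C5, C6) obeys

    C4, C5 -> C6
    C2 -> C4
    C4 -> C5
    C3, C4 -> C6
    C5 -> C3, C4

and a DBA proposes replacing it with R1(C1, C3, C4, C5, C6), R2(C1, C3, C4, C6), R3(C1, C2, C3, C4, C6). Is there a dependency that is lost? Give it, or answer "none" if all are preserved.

C4, C5 → C6 lies within R1.
C2 → C4 lies within R3.
C4 → C5 lies within R1.
C3, C4 → C6 lies within R1.
C5 → C3, C4 lies within R1.
Every dependency is enforceable on the fragments, so the decomposition is dependency-preserving.

none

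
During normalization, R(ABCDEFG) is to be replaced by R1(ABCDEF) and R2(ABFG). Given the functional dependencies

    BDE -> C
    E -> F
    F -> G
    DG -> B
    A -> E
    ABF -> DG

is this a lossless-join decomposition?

Common attributes: R1 ∩ R2 = {ABF}.
Closure of {ABF}: F → G applies, adding G; A → E applies, adding E; ABF → DG applies, adding D; BDE → C applies, adding C. So (ABF)⁺ = {ABCDEFG}.
This closure contains every attribute of R1, so R1 ∩ R2 → R1. The join is lossless.

Yes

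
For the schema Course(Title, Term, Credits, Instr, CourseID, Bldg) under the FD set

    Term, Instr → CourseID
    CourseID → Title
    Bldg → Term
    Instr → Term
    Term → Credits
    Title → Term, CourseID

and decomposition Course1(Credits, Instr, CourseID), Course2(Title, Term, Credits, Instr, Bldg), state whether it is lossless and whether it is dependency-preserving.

Lossless test: (Credits, Instr)⁺ = {Title, Term, Credits, Instr, CourseID}, which contains all of one fragment — lossless.
Dependency preservation: the restricted closure of {CourseID} across the fragments never reaches {Title}, so CourseID → Title cannot be enforced without a join — not preserved.

lossless but not dependency-preserving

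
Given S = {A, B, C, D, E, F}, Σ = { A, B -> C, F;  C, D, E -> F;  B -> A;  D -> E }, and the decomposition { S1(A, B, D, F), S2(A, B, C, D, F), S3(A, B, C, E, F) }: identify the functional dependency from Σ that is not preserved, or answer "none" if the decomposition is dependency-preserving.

D -> E

Check D → E: no single fragment contains all of {D, E}, and the restricted closure of {D} across the fragments never reaches {E}.
A, B → C, F is preserved.
C, D, E → F is preserved.
B → A is preserved.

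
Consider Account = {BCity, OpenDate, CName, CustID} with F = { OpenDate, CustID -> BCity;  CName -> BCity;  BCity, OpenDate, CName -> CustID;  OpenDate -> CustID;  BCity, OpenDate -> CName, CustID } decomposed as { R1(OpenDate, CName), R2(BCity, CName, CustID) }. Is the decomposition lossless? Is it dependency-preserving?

Lossless test: (CName)⁺ = {BCity, CName}, which is a superkey of neither fragment — lossy.
Dependency preservation: the restricted closure of {BCity, OpenDate, CName} across the fragments never reaches {CustID}, so BCity, OpenDate, CName → CustID cannot be enforced without a join — not preserved.

lossy and not dependency-preserving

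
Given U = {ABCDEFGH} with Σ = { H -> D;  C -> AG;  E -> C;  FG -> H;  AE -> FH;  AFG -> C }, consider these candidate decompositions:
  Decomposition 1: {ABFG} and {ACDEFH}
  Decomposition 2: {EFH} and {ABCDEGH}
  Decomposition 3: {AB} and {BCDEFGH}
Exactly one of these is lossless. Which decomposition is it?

Decomposition 2

Decomposition 1: common = {AF}, closure = {AF} → lossy.
Decomposition 2: common = {EH}, closure = {ACDEFGH} → lossless.
Decomposition 3: common = {B}, closure = {B} → lossy.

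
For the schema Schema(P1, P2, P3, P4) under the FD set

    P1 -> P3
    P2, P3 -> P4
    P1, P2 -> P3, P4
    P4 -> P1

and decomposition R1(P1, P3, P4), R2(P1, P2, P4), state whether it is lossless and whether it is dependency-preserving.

lossless but not dependency-preserving

Lossless test: (P1, P4)⁺ = {P1, P3, P4}, which contains all of one fragment — lossless.
Dependency preservation: the restricted closure of {P2, P3} across the fragments never reaches {P4}, so P2, P3 → P4 cannot be enforced without a join — not preserved.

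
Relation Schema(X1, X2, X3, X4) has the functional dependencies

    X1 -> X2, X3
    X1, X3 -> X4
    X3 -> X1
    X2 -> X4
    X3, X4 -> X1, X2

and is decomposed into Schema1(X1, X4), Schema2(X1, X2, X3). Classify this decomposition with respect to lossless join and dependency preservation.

lossless but not dependency-preserving

Lossless test: (X1)⁺ = {X1, X2, X3, X4}, which contains all of one fragment — lossless.
Dependency preservation: the restricted closure of {X2} across the fragments never reaches {X4}, so X2 → X4 cannot be enforced without a join — not preserved.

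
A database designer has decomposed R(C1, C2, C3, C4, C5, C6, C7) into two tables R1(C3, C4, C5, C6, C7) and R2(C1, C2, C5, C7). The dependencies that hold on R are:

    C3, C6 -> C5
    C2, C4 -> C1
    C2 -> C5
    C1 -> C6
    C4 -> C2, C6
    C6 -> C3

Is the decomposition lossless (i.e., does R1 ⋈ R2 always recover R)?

No

Common attributes: R1 ∩ R2 = {C5, C7}.
No dependency enlarges {C5, C7}, so (C5, C7)⁺ = {C5, C7}.
The closure contains neither all of R1 = {C3, C4, C5, C6, C7} nor all of R2 = {C1, C2, C5, C7}, so the common attributes are not a superkey of either fragment. The join is lossy.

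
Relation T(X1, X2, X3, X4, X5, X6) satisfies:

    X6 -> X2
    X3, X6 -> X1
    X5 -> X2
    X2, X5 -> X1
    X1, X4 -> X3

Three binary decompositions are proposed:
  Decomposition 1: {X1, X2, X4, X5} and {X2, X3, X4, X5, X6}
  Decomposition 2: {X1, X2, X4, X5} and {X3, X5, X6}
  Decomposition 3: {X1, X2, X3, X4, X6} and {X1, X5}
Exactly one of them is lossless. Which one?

Decomposition 1

Decomposition 1: common = {X2, X4, X5}, closure = {X1, X2, X3, X4, X5} → lossless.
Decomposition 2: common = {X5}, closure = {X1, X2, X5} → lossy.
Decomposition 3: common = {X1}, closure = {X1} → lossy.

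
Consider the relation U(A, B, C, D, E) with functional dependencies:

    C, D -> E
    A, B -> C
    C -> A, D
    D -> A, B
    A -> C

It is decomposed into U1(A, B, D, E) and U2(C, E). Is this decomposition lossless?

Common attributes: U1 ∩ U2 = {E}.
No dependency enlarges {E}, so (E)⁺ = {E}.
The closure contains neither all of U1 = {A, B, D, E} nor all of U2 = {C, E}, so the common attributes are not a superkey of either fragment. The join is lossy.

No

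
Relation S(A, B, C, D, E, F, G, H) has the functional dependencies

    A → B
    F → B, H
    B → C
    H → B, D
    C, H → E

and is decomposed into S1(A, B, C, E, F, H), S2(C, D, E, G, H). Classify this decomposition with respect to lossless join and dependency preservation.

lossy but dependency-preserving

Lossless test: (C, E, H)⁺ = {B, C, D, E, H}, which is a superkey of neither fragment — lossy.
Dependency preservation: H → B, D is not contained in any single fragment, but the restricted closure of its left-hand side across the fragments still reaches the right-hand side; the remaining FDs each lie inside some fragment. All dependencies are preserved.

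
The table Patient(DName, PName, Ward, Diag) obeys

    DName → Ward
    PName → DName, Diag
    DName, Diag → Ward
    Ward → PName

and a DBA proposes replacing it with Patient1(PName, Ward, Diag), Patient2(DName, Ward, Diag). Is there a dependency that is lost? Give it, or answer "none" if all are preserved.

DName → Ward lies within Patient2.
PName → DName, Diag: restricted closure across fragments reaches DName, Diag.
DName, Diag → Ward lies within Patient2.
Ward → PName lies within Patient1.
Every dependency is enforceable on the fragments, so the decomposition is dependency-preserving.

none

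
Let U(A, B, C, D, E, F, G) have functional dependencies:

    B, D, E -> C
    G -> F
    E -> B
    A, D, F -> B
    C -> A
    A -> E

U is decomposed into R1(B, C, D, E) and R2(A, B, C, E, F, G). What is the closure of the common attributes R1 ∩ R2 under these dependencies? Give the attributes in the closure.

A, B, C, E

R1 ∩ R2 = {B, C, E}.
C → A applies, adding A
Closure: {A, B, C, E}.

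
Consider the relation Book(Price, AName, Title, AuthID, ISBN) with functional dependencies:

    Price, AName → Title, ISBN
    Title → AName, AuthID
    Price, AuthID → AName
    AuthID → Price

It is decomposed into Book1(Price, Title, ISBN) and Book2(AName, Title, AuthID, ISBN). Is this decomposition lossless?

Common attributes: Book1 ∩ Book2 = {Title, ISBN}.
Closure of {Title, ISBN}: Title → AName, AuthID applies, adding AName, AuthID; AuthID → Price applies, adding Price. So (Title, ISBN)⁺ = {Price, AName, Title, AuthID, ISBN}.
This closure contains every attribute of Book1, so Book1 ∩ Book2 → Book1. The join is lossless.

Yes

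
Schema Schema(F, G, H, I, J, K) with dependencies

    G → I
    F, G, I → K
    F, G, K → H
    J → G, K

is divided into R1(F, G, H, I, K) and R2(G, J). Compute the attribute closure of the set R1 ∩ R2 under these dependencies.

R1 ∩ R2 = {G}.
G → I applies, adding I
Closure: {G, I}.

G, I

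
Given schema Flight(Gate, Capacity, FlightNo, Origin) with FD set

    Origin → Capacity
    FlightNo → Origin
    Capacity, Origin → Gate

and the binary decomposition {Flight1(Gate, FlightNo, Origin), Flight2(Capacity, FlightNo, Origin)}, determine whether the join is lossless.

Common attributes: Flight1 ∩ Flight2 = {FlightNo, Origin}.
Closure of {FlightNo, Origin}: Origin → Capacity applies, adding Capacity; Capacity, Origin → Gate applies, adding Gate. So (FlightNo, Origin)⁺ = {Gate, Capacity, FlightNo, Origin}.
This closure contains every attribute of Flight1, so Flight1 ∩ Flight2 → Flight1. The join is lossless.

Yes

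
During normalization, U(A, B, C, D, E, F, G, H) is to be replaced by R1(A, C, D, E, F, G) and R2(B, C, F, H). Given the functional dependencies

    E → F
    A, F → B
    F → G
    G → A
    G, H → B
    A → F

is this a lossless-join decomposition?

Common attributes: R1 ∩ R2 = {C, F}.
Closure of {C, F}: F → G applies, adding G; G → A applies, adding A; A, F → B applies, adding B. So (C, F)⁺ = {A, B, C, F, G}.
The closure contains neither all of R1 = {A, C, D, E, F, G} nor all of R2 = {B, C, F, H}, so the common attributes are not a superkey of either fragment. The join is lossy.

No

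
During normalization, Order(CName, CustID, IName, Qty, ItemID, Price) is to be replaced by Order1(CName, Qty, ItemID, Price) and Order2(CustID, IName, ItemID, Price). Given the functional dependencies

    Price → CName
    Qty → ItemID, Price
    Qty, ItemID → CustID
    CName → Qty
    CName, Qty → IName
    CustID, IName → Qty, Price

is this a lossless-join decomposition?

Common attributes: Order1 ∩ Order2 = {ItemID, Price}.
Closure of {ItemID, Price}: Price → CName applies, adding CName; CName → Qty applies, adding Qty; CName, Qty → IName applies, adding IName; Qty, ItemID → CustID applies, adding CustID. So (ItemID, Price)⁺ = {CName, CustID, IName, Qty, ItemID, Price}.
This closure contains every attribute of Order1, so Order1 ∩ Order2 → Order1. The join is lossless.

Yes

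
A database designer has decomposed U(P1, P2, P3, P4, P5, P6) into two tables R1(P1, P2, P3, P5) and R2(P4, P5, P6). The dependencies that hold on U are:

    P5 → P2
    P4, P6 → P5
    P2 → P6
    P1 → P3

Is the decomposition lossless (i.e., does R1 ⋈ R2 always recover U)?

Common attributes: R1 ∩ R2 = {P5}.
Closure of {P5}: P5 → P2 applies, adding P2; P2 → P6 applies, adding P6. So (P5)⁺ = {P2, P5, P6}.
The closure contains neither all of R1 = {P1, P2, P3, P5} nor all of R2 = {P4, P5, P6}, so the common attributes are not a superkey of either fragment. The join is lossy.

No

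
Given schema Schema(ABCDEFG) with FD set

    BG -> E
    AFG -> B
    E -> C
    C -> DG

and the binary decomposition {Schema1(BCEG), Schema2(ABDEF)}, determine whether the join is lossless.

Common attributes: Schema1 ∩ Schema2 = {BE}.
Closure of {BE}: E → C applies, adding C; C → DG applies, adding DG. So (BE)⁺ = {BCDEG}.
This closure contains every attribute of Schema1, so Schema1 ∩ Schema2 → Schema1. The join is lossless.

Yes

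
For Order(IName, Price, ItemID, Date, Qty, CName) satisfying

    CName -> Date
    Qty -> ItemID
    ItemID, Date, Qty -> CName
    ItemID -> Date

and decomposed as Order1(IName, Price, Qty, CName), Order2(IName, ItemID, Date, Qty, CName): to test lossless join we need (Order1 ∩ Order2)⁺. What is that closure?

IName, ItemID, Date, Qty, CName

Order1 ∩ Order2 = {IName, Qty, CName}.
CName → Date applies, adding Date
Qty → ItemID applies, adding ItemID
Closure: {IName, ItemID, Date, Qty, CName}.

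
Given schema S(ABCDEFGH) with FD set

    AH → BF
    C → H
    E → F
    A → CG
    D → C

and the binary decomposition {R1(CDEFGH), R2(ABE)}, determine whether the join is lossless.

Common attributes: R1 ∩ R2 = {E}.
Closure of {E}: E → F applies, adding F. So (E)⁺ = {EF}.
The closure contains neither all of R1 = {CDEFGH} nor all of R2 = {ABE}, so the common attributes are not a superkey of either fragment. The join is lossy.

No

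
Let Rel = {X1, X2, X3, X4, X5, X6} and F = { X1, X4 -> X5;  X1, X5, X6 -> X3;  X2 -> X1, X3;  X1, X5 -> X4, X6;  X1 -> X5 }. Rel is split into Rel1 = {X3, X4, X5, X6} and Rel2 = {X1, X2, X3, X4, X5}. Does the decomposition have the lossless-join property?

Common attributes: Rel1 ∩ Rel2 = {X3, X4, X5}.
No dependency enlarges {X3, X4, X5}, so (X3, X4, X5)⁺ = {X3, X4, X5}.
The closure contains neither all of Rel1 = {X3, X4, X5, X6} nor all of Rel2 = {X1, X2, X3, X4, X5}, so the common attributes are not a superkey of either fragment. The join is lossy.

No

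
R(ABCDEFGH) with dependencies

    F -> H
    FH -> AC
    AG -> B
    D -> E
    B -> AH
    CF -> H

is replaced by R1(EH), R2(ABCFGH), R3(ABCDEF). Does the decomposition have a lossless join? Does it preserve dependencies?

lossy but dependency-preserving

Lossless test (chase): Rows 2 and 3 agree on F; apply F→H and equate their H entries. No row becomes fully distinguished — the join is lossy.
Dependency preservation: every FD's attributes lie within a single fragment, so each can be enforced locally — preserved.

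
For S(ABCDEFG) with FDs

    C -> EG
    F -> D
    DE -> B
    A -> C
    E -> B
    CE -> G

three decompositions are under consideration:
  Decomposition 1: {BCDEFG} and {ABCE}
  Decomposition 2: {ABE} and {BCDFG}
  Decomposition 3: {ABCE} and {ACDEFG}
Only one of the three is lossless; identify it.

Decomposition 3

Decomposition 1: common = {BCE}, closure = {BCEG} → lossy.
Decomposition 2: common = {B}, closure = {B} → lossy.
Decomposition 3: common = {ACE}, closure = {ABCEG} → lossless.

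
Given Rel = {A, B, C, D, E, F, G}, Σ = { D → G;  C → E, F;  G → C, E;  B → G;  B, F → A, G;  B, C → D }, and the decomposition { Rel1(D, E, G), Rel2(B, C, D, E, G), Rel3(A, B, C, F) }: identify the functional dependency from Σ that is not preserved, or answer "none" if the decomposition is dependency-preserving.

none

D → G lies within Rel1.
C → E, F: restricted closure across fragments reaches E, F.
G → C, E lies within Rel2.
B → G lies within Rel2.
B, F → A, G: restricted closure across fragments reaches A, G.
B, C → D lies within Rel2.
Every dependency is enforceable on the fragments, so the decomposition is dependency-preserving.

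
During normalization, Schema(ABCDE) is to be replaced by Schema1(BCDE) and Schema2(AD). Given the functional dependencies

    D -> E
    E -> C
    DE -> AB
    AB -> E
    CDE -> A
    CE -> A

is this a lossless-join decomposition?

Common attributes: Schema1 ∩ Schema2 = {D}.
Closure of {D}: D → E applies, adding E; E → C applies, adding C; DE → AB applies, adding AB. So (D)⁺ = {ABCDE}.
This closure contains every attribute of Schema1, so Schema1 ∩ Schema2 → Schema1. The join is lossless.

Yes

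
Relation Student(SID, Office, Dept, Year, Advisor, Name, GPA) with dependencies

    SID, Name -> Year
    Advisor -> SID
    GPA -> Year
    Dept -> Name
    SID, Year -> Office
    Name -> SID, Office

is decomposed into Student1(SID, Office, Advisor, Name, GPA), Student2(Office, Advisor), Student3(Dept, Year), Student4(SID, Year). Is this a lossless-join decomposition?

Chase test. Columns are SID, Office, Dept, Year, Advisor, Name, GPA; row i has aⱼ where attribute j ∈ Studenti, else bᵢⱼ.
Initial tableau (one row per fragment):
  row 1: a1 a2 b13 b14 a5 a6 a7
  row 2: b21 a2 b23 b24 a5 b26 b27
  row 3: b31 b32 a3 a4 b35 b36 b37
  row 4: a1 b42 b43 a4 b45 b46 b47
Rows 1 and 2 agree on Advisor; apply Advisor→SID and equate their SID entries.
No row becomes fully distinguished — the join is lossy.

No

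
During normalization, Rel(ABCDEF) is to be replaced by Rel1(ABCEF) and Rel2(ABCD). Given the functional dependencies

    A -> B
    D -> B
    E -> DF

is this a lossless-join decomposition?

No

Common attributes: Rel1 ∩ Rel2 = {ABC}.
No dependency enlarges {ABC}, so (ABC)⁺ = {ABC}.
The closure contains neither all of Rel1 = {ABCEF} nor all of Rel2 = {ABCD}, so the common attributes are not a superkey of either fragment. The join is lossy.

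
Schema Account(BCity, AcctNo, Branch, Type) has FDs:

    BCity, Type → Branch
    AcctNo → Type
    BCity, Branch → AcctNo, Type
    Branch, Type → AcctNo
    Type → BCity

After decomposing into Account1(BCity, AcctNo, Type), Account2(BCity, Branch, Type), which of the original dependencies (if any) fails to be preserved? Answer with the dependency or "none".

BCity, Type → Branch lies within Account2.
AcctNo → Type lies within Account1.
BCity, Branch → AcctNo, Type: restricted closure across fragments reaches AcctNo, Type.
Branch, Type → AcctNo: restricted closure across fragments reaches AcctNo.
Type → BCity lies within Account1.
Every dependency is enforceable on the fragments, so the decomposition is dependency-preserving.

none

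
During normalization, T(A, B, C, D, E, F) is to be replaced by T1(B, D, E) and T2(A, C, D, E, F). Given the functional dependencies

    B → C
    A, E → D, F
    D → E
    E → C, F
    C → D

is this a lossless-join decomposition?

Common attributes: T1 ∩ T2 = {D, E}.
Closure of {D, E}: E → C, F applies, adding C, F. So (D, E)⁺ = {C, D, E, F}.
The closure contains neither all of T1 = {B, D, E} nor all of T2 = {A, C, D, E, F}, so the common attributes are not a superkey of either fragment. The join is lossy.

No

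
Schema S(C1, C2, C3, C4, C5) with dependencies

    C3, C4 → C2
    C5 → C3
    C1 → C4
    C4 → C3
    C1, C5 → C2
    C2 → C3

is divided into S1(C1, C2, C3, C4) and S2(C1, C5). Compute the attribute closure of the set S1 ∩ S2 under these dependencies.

C1, C2, C3, C4

S1 ∩ S2 = {C1}.
C1 → C4 applies, adding C4
C4 → C3 applies, adding C3
C3, C4 → C2 applies, adding C2
Closure: {C1, C2, C3, C4}.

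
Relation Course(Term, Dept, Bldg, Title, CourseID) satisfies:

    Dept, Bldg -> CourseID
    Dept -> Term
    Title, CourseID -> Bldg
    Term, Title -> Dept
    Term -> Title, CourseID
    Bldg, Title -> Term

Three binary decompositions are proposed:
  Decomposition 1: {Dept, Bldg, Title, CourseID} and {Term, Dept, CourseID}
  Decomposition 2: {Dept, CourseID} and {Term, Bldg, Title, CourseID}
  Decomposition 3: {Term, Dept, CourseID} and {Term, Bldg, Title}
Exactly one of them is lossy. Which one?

Decomposition 1: common = {Dept, CourseID}, closure = {Term, Dept, Bldg, Title, CourseID} → lossless.
Decomposition 2: common = {CourseID}, closure = {CourseID} → lossy.
Decomposition 3: common = {Term}, closure = {Term, Dept, Bldg, Title, CourseID} → lossless.

Decomposition 2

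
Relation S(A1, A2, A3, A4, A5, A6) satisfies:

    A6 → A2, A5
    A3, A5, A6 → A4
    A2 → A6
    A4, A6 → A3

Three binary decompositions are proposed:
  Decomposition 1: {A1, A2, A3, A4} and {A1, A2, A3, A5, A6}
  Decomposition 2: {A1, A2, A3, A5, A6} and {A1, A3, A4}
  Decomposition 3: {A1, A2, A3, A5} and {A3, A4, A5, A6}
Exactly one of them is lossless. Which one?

Decomposition 1: common = {A1, A2, A3}, closure = {A1, A2, A3, A4, A5, A6} → lossless.
Decomposition 2: common = {A1, A3}, closure = {A1, A3} → lossy.
Decomposition 3: common = {A3, A5}, closure = {A3, A5} → lossy.

Decomposition 1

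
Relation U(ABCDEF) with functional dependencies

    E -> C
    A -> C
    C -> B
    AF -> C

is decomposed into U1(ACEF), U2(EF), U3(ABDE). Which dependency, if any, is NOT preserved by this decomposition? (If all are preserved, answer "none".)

Check C → B: no single fragment contains all of {BC}, and the restricted closure of {C} across the fragments never reaches {B}.
E → C is preserved.
A → C is preserved.
AF → C is preserved.

C -> B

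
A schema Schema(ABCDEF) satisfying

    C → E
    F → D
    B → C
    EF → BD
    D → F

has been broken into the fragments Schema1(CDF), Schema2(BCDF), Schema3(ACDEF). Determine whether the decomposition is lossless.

Yes

Chase test. Columns are ABCDEF; row i has aⱼ where attribute j ∈ Schemai, else bᵢⱼ.
Initial tableau (one row per fragment):
  row 1: b11 b12 a3 a4 b15 a6
  row 2: b21 a2 a3 a4 b25 a6
  row 3: a1 b32 a3 a4 a5 a6
Rows 1 and 2 agree on C; apply C→E and equate their E entries.
Rows 1 and 3 agree on C; apply C→E and equate their E entries.
Rows 1 and 2 agree on EF; apply EF→BD and equate their BD entries.
Rows 1 and 3 agree on EF; apply EF→BD and equate their BD entries.
Row 3 is now all distinguished symbols — the join is lossless.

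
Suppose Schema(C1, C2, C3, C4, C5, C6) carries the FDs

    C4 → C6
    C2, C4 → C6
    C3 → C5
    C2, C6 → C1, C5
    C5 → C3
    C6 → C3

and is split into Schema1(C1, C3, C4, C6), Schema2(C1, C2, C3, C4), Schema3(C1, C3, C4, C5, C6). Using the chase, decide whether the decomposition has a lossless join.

Yes

Chase test. Columns are C1, C2, C3, C4, C5, C6; row i has aⱼ where attribute j ∈ Schemai, else bᵢⱼ.
Initial tableau (one row per fragment):
  row 1: a1 b12 a3 a4 b15 a6
  row 2: a1 a2 a3 a4 b25 b26
  row 3: a1 b32 a3 a4 a5 a6
Rows 1 and 2 agree on C4; apply C4→C6 and equate their C6 entries.
Rows 1 and 2 agree on C3; apply C3→C5 and equate their C5 entries.
Rows 1 and 3 agree on C3; apply C3→C5 and equate their C5 entries.
Row 2 is now all distinguished symbols — the join is lossless.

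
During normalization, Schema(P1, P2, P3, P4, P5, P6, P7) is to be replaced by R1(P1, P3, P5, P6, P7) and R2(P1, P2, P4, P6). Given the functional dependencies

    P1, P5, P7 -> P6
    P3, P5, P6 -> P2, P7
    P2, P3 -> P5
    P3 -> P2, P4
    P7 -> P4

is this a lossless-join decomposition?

Common attributes: R1 ∩ R2 = {P1, P6}.
No dependency enlarges {P1, P6}, so (P1, P6)⁺ = {P1, P6}.
The closure contains neither all of R1 = {P1, P3, P5, P6, P7} nor all of R2 = {P1, P2, P4, P6}, so the common attributes are not a superkey of either fragment. The join is lossy.

No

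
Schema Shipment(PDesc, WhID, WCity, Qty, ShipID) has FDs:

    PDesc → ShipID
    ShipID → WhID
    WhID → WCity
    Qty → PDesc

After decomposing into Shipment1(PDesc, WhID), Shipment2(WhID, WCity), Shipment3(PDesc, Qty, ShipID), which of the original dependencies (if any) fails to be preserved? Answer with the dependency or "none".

Check ShipID → WhID: no single fragment contains all of {WhID, ShipID}, and the restricted closure of {ShipID} across the fragments never reaches {WhID}.
PDesc → ShipID is preserved.
WhID → WCity is preserved.
Qty → PDesc is preserved.

ShipID → WhID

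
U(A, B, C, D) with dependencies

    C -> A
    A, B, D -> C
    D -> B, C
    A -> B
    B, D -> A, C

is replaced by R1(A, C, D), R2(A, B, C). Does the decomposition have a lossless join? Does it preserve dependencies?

Lossless test: (A, C)⁺ = {A, B, C}, which contains all of one fragment — lossless.
Dependency preservation: A, B, D → C; D → B, C; B, D → A, C are not contained in any single fragment, but the restricted closure of each left-hand side across the fragments still reaches the right-hand side; the remaining FDs each lie inside some fragment. All dependencies are preserved.

lossless and dependency-preserving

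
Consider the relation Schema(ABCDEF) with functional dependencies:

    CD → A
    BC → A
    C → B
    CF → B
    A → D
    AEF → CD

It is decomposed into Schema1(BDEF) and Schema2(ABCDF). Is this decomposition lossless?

No

Common attributes: Schema1 ∩ Schema2 = {BDF}.
No dependency enlarges {BDF}, so (BDF)⁺ = {BDF}.
The closure contains neither all of Schema1 = {BDEF} nor all of Schema2 = {ABCDF}, so the common attributes are not a superkey of either fragment. The join is lossy.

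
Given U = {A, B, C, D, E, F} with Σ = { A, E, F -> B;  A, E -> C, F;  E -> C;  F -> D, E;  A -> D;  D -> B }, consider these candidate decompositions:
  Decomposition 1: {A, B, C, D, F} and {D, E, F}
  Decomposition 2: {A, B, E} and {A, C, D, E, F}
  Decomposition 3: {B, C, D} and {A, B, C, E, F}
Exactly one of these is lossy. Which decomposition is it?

Decomposition 1: common = {D, F}, closure = {B, C, D, E, F} → lossless.
Decomposition 2: common = {A, E}, closure = {A, B, C, D, E, F} → lossless.
Decomposition 3: common = {B, C}, closure = {B, C} → lossy.

Decomposition 3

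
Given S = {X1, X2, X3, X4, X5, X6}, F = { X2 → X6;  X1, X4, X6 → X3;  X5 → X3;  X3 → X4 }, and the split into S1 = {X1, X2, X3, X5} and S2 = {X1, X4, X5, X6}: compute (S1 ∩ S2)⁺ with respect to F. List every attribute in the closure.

S1 ∩ S2 = {X1, X5}.
X5 → X3 applies, adding X3
X3 → X4 applies, adding X4
Closure: {X1, X3, X4, X5}.

X1, X3, X4, X5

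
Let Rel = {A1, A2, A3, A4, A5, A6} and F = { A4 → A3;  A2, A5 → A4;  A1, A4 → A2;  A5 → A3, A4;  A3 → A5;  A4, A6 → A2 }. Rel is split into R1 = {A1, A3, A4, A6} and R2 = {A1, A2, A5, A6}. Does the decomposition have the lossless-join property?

Common attributes: R1 ∩ R2 = {A1, A6}.
No dependency enlarges {A1, A6}, so (A1, A6)⁺ = {A1, A6}.
The closure contains neither all of R1 = {A1, A3, A4, A6} nor all of R2 = {A1, A2, A5, A6}, so the common attributes are not a superkey of either fragment. The join is lossy.

No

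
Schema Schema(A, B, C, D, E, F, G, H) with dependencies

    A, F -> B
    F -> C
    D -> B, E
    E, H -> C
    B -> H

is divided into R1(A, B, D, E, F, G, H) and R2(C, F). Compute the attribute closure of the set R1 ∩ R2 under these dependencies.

R1 ∩ R2 = {F}.
F → C applies, adding C
Closure: {C, F}.

C, F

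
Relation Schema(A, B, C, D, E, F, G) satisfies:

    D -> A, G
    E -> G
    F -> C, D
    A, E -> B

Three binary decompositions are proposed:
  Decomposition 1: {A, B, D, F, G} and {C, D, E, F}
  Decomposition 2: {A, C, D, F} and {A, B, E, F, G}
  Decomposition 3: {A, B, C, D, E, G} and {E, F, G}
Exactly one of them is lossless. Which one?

Decomposition 2

Decomposition 1: common = {D, F}, closure = {A, C, D, F, G} → lossy.
Decomposition 2: common = {A, F}, closure = {A, C, D, F, G} → lossless.
Decomposition 3: common = {E, G}, closure = {E, G} → lossy.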